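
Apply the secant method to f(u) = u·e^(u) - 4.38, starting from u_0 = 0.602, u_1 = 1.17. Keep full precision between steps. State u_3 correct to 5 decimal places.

1.24932

f(u_0) = -3.280888, f(u_1) = -0.610269
u_2 = 1.170000 - (-0.610269)·(1.170000 - 0.602000)/(-0.610269 - (-3.280888)) = 1.299795; f(u_2) = 0.388354
u_3 = 1.299795 - (0.388354)·(1.299795 - 1.170000)/(0.388354 - (-0.610269)) = 1.249319; f(u_3) = -0.022417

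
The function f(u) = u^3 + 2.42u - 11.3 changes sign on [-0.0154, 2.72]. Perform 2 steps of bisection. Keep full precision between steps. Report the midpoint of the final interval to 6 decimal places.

1.694225

f(-0.015400) = -11.337272, f(2.720000) = 15.406048 (opposite signs)
step 1: m = 1.352300, f(m) = -5.554462 < 0 → root in [1.352300, 2.720000]
step 2: m = 2.036150, f(m) = 2.069171 > 0 → root in [1.352300, 2.036150]
Midpoint of [1.352300, 2.036150] = 1.694225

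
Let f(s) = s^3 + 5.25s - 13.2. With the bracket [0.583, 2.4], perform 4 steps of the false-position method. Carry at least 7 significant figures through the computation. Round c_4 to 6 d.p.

1.649107

f(0.583000) = -9.941095, f(2.400000) = 13.224000
step 1: c = 1.362749, f(c) = -3.514823 < 0 → new bracket [1.362749, 2.400000]
step 2: c = 1.580552, f(c) = -0.953660 < 0 → new bracket [1.580552, 2.400000]
step 3: c = 1.635672, f(c) = -0.236611 < 0 → new bracket [1.635672, 2.400000]
step 4: c = 1.649107, f(c) = -0.057351 < 0 → new bracket [1.649107, 2.400000]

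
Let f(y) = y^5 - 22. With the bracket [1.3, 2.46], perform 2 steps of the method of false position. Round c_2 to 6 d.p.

f(1.300000) = -18.287070, f(2.460000) = 68.089782
step 1: c = 1.545587, f(c) = -13.180037 < 0 → new bracket [1.545587, 2.460000]
step 2: c = 1.693883, f(c) = -8.055056 < 0 → new bracket [1.693883, 2.460000]

1.693883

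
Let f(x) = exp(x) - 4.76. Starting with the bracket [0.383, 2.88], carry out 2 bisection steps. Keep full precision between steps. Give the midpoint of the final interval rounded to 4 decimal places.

f(0.383000) = -3.293322, f(2.880000) = 13.054273 (opposite signs)
step 1: m = 1.631500, f(m) = 0.351536 > 0 → root in [0.383000, 1.631500]
step 2: m = 1.007250, f(m) = -2.021939 < 0 → root in [1.007250, 1.631500]
Midpoint of [1.007250, 1.631500] = 1.319375

1.3194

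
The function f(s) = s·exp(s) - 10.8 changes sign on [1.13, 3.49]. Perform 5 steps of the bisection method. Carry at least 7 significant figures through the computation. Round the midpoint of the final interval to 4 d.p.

f(1.130000) = -7.301908, f(3.490000) = 103.622957 (opposite signs)
step 1: m = 2.310000, f(m) = 12.471921 > 0 → root in [1.130000, 2.310000]
step 2: m = 1.720000, f(m) = -1.194611 < 0 → root in [1.720000, 2.310000]
step 3: m = 2.015000, f(m) = 4.313966 > 0 → root in [1.720000, 2.015000]
step 4: m = 1.867500, f(m) = 1.286639 > 0 → root in [1.720000, 1.867500]
step 5: m = 1.793750, f(m) = -0.016056 < 0 → root in [1.793750, 1.867500]
Midpoint of [1.793750, 1.867500] = 1.830625

1.8306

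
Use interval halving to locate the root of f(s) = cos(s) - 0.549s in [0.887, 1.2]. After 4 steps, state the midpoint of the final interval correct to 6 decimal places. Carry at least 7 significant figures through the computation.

f(0.887000) = 0.144777, f(1.200000) = -0.296442 (opposite signs)
step 1: m = 1.043500, f(m) = -0.069683 < 0 → root in [0.887000, 1.043500]
step 2: m = 0.965250, f(m) = 0.039289 > 0 → root in [0.965250, 1.043500]
step 3: m = 1.004375, f(m) = -0.014786 < 0 → root in [0.965250, 1.004375]
step 4: m = 0.984812, f(m) = 0.012357 > 0 → root in [0.984812, 1.004375]
Midpoint of [0.984812, 1.004375] = 0.994594

0.994594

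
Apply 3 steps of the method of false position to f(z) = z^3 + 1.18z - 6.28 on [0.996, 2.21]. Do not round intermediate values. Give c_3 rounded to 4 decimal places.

1.6194

f(0.996000) = -4.116672, f(2.210000) = 7.121661
step 1: c = 1.440696, f(c) = -1.589664 < 0 → new bracket [1.440696, 2.210000]
step 2: c = 1.581080, f(c) = -0.461917 < 0 → new bracket [1.581080, 2.210000]
step 3: c = 1.619388, f(c) = -0.122411 < 0 → new bracket [1.619388, 2.210000]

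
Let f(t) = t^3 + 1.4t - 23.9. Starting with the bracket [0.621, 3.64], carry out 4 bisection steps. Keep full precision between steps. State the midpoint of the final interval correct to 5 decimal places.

f(0.621000) = -22.791117, f(3.640000) = 29.424544 (opposite signs)
step 1: m = 2.130500, f(m) = -11.246896 < 0 → root in [2.130500, 3.640000]
step 2: m = 2.885250, f(m) = 4.158097 > 0 → root in [2.130500, 2.885250]
step 3: m = 2.507875, f(m) = -4.615853 < 0 → root in [2.507875, 2.885250]
step 4: m = 2.696563, f(m) = -0.516895 < 0 → root in [2.696563, 2.885250]
Midpoint of [2.696563, 2.885250] = 2.790906

2.79091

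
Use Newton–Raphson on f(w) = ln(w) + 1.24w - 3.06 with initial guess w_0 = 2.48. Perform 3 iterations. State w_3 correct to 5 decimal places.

1.93528

f'(w) = 1/w + 1.24
w_0 = 2.480000: f = 0.923459, f' = 1.643226 → w_1 = 2.480000 - (0.923459)/(1.643226) = 1.918021
w_1 = 1.918021: f = -0.030360, f' = 1.761371 → w_2 = 1.918021 - (-0.030360)/(1.761371) = 1.935258
w_2 = 1.935258: f = -0.000040, f' = 1.756727 → w_3 = 1.935258 - (-0.000040)/(1.756727) = 1.935280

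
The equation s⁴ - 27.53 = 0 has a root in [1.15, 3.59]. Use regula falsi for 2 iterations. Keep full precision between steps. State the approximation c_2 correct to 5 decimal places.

f(1.150000) = -25.780994, f(3.590000) = 138.573122
step 1: c = 1.532744, f(c) = -22.010764 < 0 → new bracket [1.532744, 3.590000]
step 2: c = 1.814726, f(c) = -16.684622 < 0 → new bracket [1.814726, 3.590000]

1.81473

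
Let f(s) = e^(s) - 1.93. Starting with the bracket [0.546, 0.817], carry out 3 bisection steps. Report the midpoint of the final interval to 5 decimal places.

f(0.546000) = -0.203666, f(0.817000) = 0.333699 (opposite signs)
step 1: m = 0.681500, f(m) = 0.046841 > 0 → root in [0.546000, 0.681500]
step 2: m = 0.613750, f(m) = -0.082654 < 0 → root in [0.613750, 0.681500]
step 3: m = 0.647625, f(m) = -0.019003 < 0 → root in [0.647625, 0.681500]
Midpoint of [0.647625, 0.681500] = 0.664562

0.66456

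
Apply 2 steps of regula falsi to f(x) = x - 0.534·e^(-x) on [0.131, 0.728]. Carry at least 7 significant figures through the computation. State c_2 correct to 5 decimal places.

0.36954

f(0.131000) = -0.337434, f(0.728000) = 0.470145
step 1: c = 0.380447, f(c) = 0.015428 > 0 → new bracket [0.131000, 0.380447]
step 2: c = 0.369540, f(c) = 0.000519 > 0 → new bracket [0.131000, 0.369540]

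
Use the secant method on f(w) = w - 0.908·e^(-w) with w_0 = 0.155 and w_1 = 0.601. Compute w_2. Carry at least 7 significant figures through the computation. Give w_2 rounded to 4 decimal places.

Secant update: w_(k+1) = w_k − f(w_k)·(w_k − w_(k-1))/(f(w_k) − f(w_(k-1))).
f(w_0) = -0.622625, f(w_1) = 0.103177
w_2 = 0.601000 - (0.103177)·(0.601000 - 0.155000)/(0.103177 - (-0.622625)) = 0.537598; f(w_2) = 0.007191

0.5376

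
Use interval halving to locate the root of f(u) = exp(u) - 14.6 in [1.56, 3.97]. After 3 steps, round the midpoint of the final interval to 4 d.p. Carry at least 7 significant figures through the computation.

f(1.560000) = -9.841179, f(3.970000) = 38.384531 (opposite signs)
step 1: m = 2.765000, f(m) = 1.279040 > 0 → root in [1.560000, 2.765000]
step 2: m = 2.162500, f(m) = -5.907157 < 0 → root in [2.162500, 2.765000]
step 3: m = 2.463750, f(m) = -2.851213 < 0 → root in [2.463750, 2.765000]
Midpoint of [2.463750, 2.765000] = 2.614375

2.6144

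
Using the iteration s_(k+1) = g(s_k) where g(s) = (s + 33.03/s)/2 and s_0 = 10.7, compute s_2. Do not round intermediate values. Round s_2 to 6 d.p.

s_1 = g(10.700000) = 6.893458
s_2 = g(6.893458) = 5.842479

5.842479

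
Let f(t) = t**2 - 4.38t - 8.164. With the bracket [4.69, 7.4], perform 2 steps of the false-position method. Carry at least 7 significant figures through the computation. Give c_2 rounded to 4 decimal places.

f(4.690000) = -6.710100, f(7.400000) = 14.184000
step 1: c = 5.560311, f(c) = -1.601102 < 0 → new bracket [5.560311, 7.400000]
step 2: c = 5.746913, f(c) = -0.308469 < 0 → new bracket [5.746913, 7.400000]

5.7469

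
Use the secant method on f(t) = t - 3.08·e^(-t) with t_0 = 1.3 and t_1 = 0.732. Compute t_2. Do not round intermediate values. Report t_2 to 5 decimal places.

Secant update: t_(k+1) = t_k − f(t_k)·(t_k − t_(k-1))/(f(t_k) − f(t_(k-1))).
f(t_0) = 0.460602, f(t_1) = -0.749314
t_2 = 0.732000 - (-0.749314)·(0.732000 - 1.300000)/(-0.749314 - (0.460602)) = 1.083769; f(t_2) = 0.041749

1.08377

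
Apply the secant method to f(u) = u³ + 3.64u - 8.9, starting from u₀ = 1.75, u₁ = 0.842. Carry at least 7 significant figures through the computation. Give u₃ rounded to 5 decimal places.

f(u_0) = 2.829375, f(u_1) = -5.238172
u_2 = 0.842000 - (-5.238172)·(0.842000 - 1.750000)/(-5.238172 - (2.829375)) = 1.431555; f(u_2) = -0.755386
u_3 = 1.431555 - (-0.755386)·(1.431555 - 0.842000)/(-0.755386 - (-5.238172)) = 1.530899; f(u_3) = 0.260371

1.53090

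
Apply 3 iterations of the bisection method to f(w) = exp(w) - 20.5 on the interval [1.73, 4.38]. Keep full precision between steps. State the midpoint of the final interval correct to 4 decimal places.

f(1.730000) = -14.859346, f(4.380000) = 59.338033 (opposite signs)
step 1: m = 3.055000, f(m) = 0.721186 > 0 → root in [1.730000, 3.055000]
step 2: m = 2.392500, f(m) = -9.559188 < 0 → root in [2.392500, 3.055000]
step 3: m = 2.723750, f(m) = -5.262645 < 0 → root in [2.723750, 3.055000]
Midpoint of [2.723750, 3.055000] = 2.889375

2.8894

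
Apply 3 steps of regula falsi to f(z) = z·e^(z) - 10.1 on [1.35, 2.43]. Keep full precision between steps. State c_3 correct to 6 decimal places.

f(1.350000) = -4.892476, f(2.430000) = 17.502083
step 1: c = 1.585945, f(c) = -2.354402 < 0 → new bracket [1.585945, 2.430000]
step 2: c = 1.686025, f(c) = -0.998869 < 0 → new bracket [1.686025, 2.430000]
step 3: c = 1.726192, f(c) = -0.400151 < 0 → new bracket [1.726192, 2.430000]

1.726192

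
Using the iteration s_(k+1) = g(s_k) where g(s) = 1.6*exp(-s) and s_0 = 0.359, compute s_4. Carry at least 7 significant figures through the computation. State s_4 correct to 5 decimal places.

0.62003

s_1 = g(0.359000) = 1.117399
s_2 = g(1.117399) = 0.523407
s_3 = g(0.523407) = 0.947997
s_4 = g(0.947997) = 0.620026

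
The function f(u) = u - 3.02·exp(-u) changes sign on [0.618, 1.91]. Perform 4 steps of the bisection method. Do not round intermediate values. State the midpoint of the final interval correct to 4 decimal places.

f(0.618000) = -1.009845, f(1.910000) = 1.462797 (opposite signs)
step 1: m = 1.264000, f(m) = 0.410785 > 0 → root in [0.618000, 1.264000]
step 2: m = 0.941000, f(m) = -0.237517 < 0 → root in [0.941000, 1.264000]
step 3: m = 1.102500, f(m) = 0.099739 > 0 → root in [0.941000, 1.102500]
step 4: m = 1.021750, f(m) = -0.065343 < 0 → root in [1.021750, 1.102500]
Midpoint of [1.021750, 1.102500] = 1.062125

1.0621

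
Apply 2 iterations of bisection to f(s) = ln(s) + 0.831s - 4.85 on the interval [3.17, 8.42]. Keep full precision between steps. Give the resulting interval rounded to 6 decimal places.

[3.170000, 4.482500]

f(3.170000) = -1.061998, f(8.420000) = 4.277630 (opposite signs)
step 1: m = 5.795000, f(m) = 1.722640 > 0 → root in [3.170000, 5.795000]
step 2: m = 4.482500, f(m) = 0.375138 > 0 → root in [3.170000, 4.482500]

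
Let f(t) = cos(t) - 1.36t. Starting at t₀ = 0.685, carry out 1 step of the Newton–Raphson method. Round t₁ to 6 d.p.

0.606121

f'(t) = -sin(t) - 1.36
t_0 = 0.685000: f = -0.157181, f' = -1.992673 → t_1 = 0.685000 - (-0.157181)/(-1.992673) = 0.606121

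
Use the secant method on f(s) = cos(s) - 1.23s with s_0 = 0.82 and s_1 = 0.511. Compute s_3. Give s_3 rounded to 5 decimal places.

0.64830

Secant update: s_(k+1) = s_k − f(s_k)·(s_k − s_(k-1))/(f(s_k) − f(s_(k-1))).
f(s_0) = -0.326379, f(s_1) = 0.243726
s_2 = 0.511000 - (0.243726)·(0.511000 - 0.820000)/(0.243726 - (-0.326379)) = 0.643101; f(s_2) = 0.009226
s_3 = 0.643101 - (0.009226)·(0.643101 - 0.511000)/(0.009226 - (0.243726)) = 0.648298; f(s_3) = -0.000294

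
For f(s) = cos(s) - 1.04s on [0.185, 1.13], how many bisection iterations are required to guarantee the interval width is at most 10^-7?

24

Initial width b − a = 1.13 − 0.185 = 0.945000.
After n steps the width is (b−a)/2^n; need (b−a)/2^n ≤ 10^-7.
So n ≥ log₂(0.945000/10^-7) = log₂(9450000.0000) ≈ 23.1719.
Hence n = 24.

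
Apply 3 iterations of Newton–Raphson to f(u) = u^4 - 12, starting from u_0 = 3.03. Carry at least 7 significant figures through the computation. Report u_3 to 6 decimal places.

1.876475

Newton update: u ← u − f(u)/f'(u).
f'(u) = 4u^3
u_0 = 3.030000: f = 72.288925, f' = 111.272508 → u_1 = 3.030000 - (72.288925)/(111.272508) = 2.380343
u_1 = 2.380343: f = 20.103947, f' = 53.948430 → u_2 = 2.380343 - (20.103947)/(53.948430) = 2.007692
u_2 = 2.007692: f = 4.247573, f' = 32.370646 → u_3 = 2.007692 - (4.247573)/(32.370646) = 1.876475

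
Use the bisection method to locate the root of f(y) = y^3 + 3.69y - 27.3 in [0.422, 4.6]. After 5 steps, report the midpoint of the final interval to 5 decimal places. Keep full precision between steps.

2.57628

f(0.422000) = -25.667669, f(4.600000) = 87.010000 (opposite signs)
step 1: m = 2.511000, f(m) = -2.202251 < 0 → root in [2.511000, 4.600000]
step 2: m = 3.555500, f(m) = 30.766934 > 0 → root in [2.511000, 3.555500]
step 3: m = 3.033250, f(m) = 11.800429 > 0 → root in [2.511000, 3.033250]
step 4: m = 2.772125, f(m) = 4.232027 > 0 → root in [2.511000, 2.772125]
step 5: m = 2.641563, f(m) = 0.879799 > 0 → root in [2.511000, 2.641563]
Midpoint of [2.511000, 2.641563] = 2.576281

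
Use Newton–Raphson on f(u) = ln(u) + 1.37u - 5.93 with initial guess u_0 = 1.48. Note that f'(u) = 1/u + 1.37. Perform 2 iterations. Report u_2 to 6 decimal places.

3.427494

u_0 = 1.480000: f = -3.510358, f' = 2.045676 → u_1 = 1.480000 - (-3.510358)/(2.045676) = 3.195989
u_1 = 3.195989: f = -0.389598, f' = 1.682892 → u_2 = 3.195989 - (-0.389598)/(1.682892) = 3.427494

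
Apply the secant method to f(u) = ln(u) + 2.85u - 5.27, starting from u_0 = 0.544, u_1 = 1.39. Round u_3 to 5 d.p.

1.66880

f(u_0) = -4.328406, f(u_1) = -0.979196
u_2 = 1.390000 - (-0.979196)·(1.390000 - 0.544000)/(-0.979196 - (-4.328406)) = 1.637342; f(u_2) = -0.110501
u_3 = 1.637342 - (-0.110501)·(1.637342 - 1.390000)/(-0.110501 - (-0.979196)) = 1.668805; f(u_3) = -0.001799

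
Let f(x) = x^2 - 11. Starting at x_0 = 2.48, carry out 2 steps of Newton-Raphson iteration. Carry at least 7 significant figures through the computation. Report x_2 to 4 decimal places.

f'(x) = 2x
x_0 = 2.480000: f = -4.849600, f' = 4.960000 → x_1 = 2.480000 - (-4.849600)/(4.960000) = 3.457742
x_1 = 3.457742: f = 0.955979, f' = 6.915484 → x_2 = 3.457742 - (0.955979)/(6.915484) = 3.319504

3.3195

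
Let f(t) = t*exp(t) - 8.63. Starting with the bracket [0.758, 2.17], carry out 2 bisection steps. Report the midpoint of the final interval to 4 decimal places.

f(0.758000) = -7.012425, f(2.170000) = 10.375476 (opposite signs)
step 1: m = 1.464000, f(m) = -2.300809 < 0 → root in [1.464000, 2.170000]
step 2: m = 1.817000, f(m) = 2.550674 > 0 → root in [1.464000, 1.817000]
Midpoint of [1.464000, 1.817000] = 1.640500

1.6405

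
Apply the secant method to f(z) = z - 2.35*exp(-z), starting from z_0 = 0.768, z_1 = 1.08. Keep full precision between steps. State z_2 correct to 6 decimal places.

0.934407

Secant update: z_(k+1) = z_k − f(z_k)·(z_k − z_(k-1))/(f(z_k) − f(z_(k-1))).
f(z_0) = -0.322259, f(z_1) = 0.281951
z_2 = 1.080000 - (0.281951)·(1.080000 - 0.768000)/(0.281951 - (-0.322259)) = 0.934407; f(z_2) = 0.011283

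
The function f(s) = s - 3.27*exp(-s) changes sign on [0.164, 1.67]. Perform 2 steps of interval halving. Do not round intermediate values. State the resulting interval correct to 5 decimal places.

f(0.164000) = -2.611386, f(1.670000) = 1.054432 (opposite signs)
step 1: m = 0.917000, f(m) = -0.390073 < 0 → root in [0.917000, 1.670000]
step 2: m = 1.293500, f(m) = 0.396510 > 0 → root in [0.917000, 1.293500]

[0.91700, 1.29350]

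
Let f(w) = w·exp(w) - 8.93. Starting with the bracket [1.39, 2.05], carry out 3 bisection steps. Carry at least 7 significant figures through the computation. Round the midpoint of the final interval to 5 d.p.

1.67875

f(1.390000) = -3.349358, f(2.050000) = 6.994197 (opposite signs)
step 1: m = 1.720000, f(m) = 0.675389 > 0 → root in [1.390000, 1.720000]
step 2: m = 1.555000, f(m) = -1.566940 < 0 → root in [1.555000, 1.720000]
step 3: m = 1.637500, f(m) = -0.509488 < 0 → root in [1.637500, 1.720000]
Midpoint of [1.637500, 1.720000] = 1.678750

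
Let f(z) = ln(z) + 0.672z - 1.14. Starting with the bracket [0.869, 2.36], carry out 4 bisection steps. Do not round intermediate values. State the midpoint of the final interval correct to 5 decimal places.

1.28834

f(0.869000) = -0.696444, f(2.360000) = 1.304582 (opposite signs)
step 1: m = 1.614500, f(m) = 0.423969 > 0 → root in [0.869000, 1.614500]
step 2: m = 1.241750, f(m) = -0.089022 < 0 → root in [1.241750, 1.614500]
step 3: m = 1.428125, f(m) = 0.176062 > 0 → root in [1.241750, 1.428125]
step 4: m = 1.334938, f(m) = 0.045962 > 0 → root in [1.241750, 1.334938]
Midpoint of [1.241750, 1.334938] = 1.288344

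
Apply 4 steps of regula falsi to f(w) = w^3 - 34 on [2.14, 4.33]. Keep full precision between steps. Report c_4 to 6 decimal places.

3.231814

False-position update: c = (a·f(b) − b·f(a))/(f(b) − f(a)); replace the endpoint whose sign matches f(c).
f(2.140000) = -24.199656, f(4.330000) = 47.182737
step 1: c = 2.882441, f(c) = -10.051326 < 0 → new bracket [2.882441, 4.330000]
step 2: c = 3.136659, f(c) = -3.139585 < 0 → new bracket [3.136659, 4.330000]
step 3: c = 3.211111, f(c) = -0.889496 < 0 → new bracket [3.211111, 4.330000]
step 4: c = 3.231814, f(c) = -0.244932 < 0 → new bracket [3.231814, 4.330000]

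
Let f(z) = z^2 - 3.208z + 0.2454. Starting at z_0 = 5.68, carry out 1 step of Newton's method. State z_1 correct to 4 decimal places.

3.9275

f'(z) = 2z - 3.208
z_0 = 5.680000: f = 14.286360, f' = 8.152000 → z_1 = 5.680000 - (14.286360)/(8.152000) = 3.927502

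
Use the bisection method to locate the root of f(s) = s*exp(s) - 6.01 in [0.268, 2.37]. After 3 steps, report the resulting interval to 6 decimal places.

[1.319000, 1.581750]

f(0.268000) = -5.659631, f(2.370000) = 19.342820 (opposite signs)
step 1: m = 1.319000, f(m) = -1.077362 < 0 → root in [1.319000, 2.370000]
step 2: m = 1.844500, f(m) = 5.656345 > 0 → root in [1.319000, 1.844500]
step 3: m = 1.581750, f(m) = 1.682777 > 0 → root in [1.319000, 1.581750]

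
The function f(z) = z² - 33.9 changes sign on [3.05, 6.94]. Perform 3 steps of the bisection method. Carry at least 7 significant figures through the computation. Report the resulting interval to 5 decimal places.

f(3.050000) = -24.597500, f(6.940000) = 14.263600 (opposite signs)
step 1: m = 4.995000, f(m) = -8.949975 < 0 → root in [4.995000, 6.940000]
step 2: m = 5.967500, f(m) = 1.711056 > 0 → root in [4.995000, 5.967500]
step 3: m = 5.481250, f(m) = -3.855898 < 0 → root in [5.481250, 5.967500]

[5.48125, 5.96750]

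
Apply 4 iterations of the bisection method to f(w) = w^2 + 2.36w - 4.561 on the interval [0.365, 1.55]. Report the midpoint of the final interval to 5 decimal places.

f(0.365000) = -3.566375, f(1.550000) = 1.499500 (opposite signs)
step 1: m = 0.957500, f(m) = -1.384494 < 0 → root in [0.957500, 1.550000]
step 2: m = 1.253750, f(m) = -0.030261 < 0 → root in [1.253750, 1.550000]
step 3: m = 1.401875, f(m) = 0.712679 > 0 → root in [1.253750, 1.401875]
step 4: m = 1.327813, f(m) = 0.335724 > 0 → root in [1.253750, 1.327813]
Midpoint of [1.253750, 1.327813] = 1.290781

1.29078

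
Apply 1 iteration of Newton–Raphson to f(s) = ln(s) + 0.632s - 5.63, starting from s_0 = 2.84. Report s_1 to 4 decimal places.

f'(s) = 1/s + 0.632
s_0 = 2.840000: f = -2.791316, f' = 0.984113 → s_1 = 2.840000 - (-2.791316)/(0.984113) = 5.676378

5.6764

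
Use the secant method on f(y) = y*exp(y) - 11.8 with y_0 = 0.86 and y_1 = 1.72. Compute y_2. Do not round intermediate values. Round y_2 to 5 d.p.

Secant update: y_(k+1) = y_k − f(y_k)·(y_k − y_(k-1))/(f(y_k) − f(y_(k-1))).
f(y_0) = -9.767682, f(y_1) = -2.194611
y_2 = 1.720000 - (-2.194611)·(1.720000 - 0.860000)/(-2.194611 - (-9.767682)) = 1.969221; f(y_2) = 2.309643

1.96922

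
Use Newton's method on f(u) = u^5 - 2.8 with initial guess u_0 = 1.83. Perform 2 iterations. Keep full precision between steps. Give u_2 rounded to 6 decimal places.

f'(u) = 5u^4
u_0 = 1.830000: f = 17.723690, f' = 56.075656 → u_1 = 1.830000 - (17.723690)/(56.075656) = 1.513933
u_1 = 1.513933: f = 5.153030, f' = 26.266131 → u_2 = 1.513933 - (5.153030)/(26.266131) = 1.317747

1.317747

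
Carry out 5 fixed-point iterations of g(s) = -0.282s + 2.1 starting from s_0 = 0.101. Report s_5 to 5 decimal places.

1.64081

s_1 = g(0.101000) = 2.071518
s_2 = g(2.071518) = 1.515832
s_3 = g(1.515832) = 1.672535
s_4 = g(1.672535) = 1.628345
s_5 = g(1.628345) = 1.640807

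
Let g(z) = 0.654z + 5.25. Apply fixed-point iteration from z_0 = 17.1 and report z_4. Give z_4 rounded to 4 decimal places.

z_1 = g(17.100000) = 16.433400
z_2 = g(16.433400) = 15.997444
z_3 = g(15.997444) = 15.712328
z_4 = g(15.712328) = 15.525863

15.5259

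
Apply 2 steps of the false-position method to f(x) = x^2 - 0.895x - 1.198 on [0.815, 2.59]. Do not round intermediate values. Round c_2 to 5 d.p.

1.53067

f(0.815000) = -1.263200, f(2.590000) = 3.192050
step 1: c = 1.318267, f(c) = -0.640021 < 0 → new bracket [1.318267, 2.590000]
step 2: c = 1.530668, f(c) = -0.225003 < 0 → new bracket [1.530668, 2.590000]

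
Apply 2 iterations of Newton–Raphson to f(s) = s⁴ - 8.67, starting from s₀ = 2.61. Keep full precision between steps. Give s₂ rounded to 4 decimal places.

1.8006

Newton update: s ← s − f(s)/f'(s).
f'(s) = 4s³
s_0 = 2.610000: f = 37.734706, f' = 71.118324 → s_1 = 2.610000 - (37.734706)/(71.118324) = 2.079410
s_1 = 2.079410: f = 10.026491, f' = 35.965000 → s_2 = 2.079410 - (10.026491)/(35.965000) = 1.800625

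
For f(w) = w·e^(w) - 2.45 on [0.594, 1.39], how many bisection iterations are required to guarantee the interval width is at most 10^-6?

20

Initial width b − a = 1.39 − 0.594 = 0.796000.
After n steps the width is (b−a)/2^n; need (b−a)/2^n ≤ 10^-6.
So n ≥ log₂(0.796000/10^-6) = log₂(796000.0000) ≈ 19.6024.
Hence n = 20.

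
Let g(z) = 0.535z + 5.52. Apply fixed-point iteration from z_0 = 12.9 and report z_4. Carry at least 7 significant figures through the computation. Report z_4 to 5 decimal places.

z_1 = g(12.900000) = 12.421500
z_2 = g(12.421500) = 12.165502
z_3 = g(12.165502) = 12.028544
z_4 = g(12.028544) = 11.955271

11.95527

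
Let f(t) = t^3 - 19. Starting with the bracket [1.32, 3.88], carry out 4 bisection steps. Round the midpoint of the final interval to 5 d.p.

f(1.320000) = -16.700032, f(3.880000) = 39.411072 (opposite signs)
step 1: m = 2.600000, f(m) = -1.424000 < 0 → root in [2.600000, 3.880000]
step 2: m = 3.240000, f(m) = 15.012224 > 0 → root in [2.600000, 3.240000]
step 3: m = 2.920000, f(m) = 5.897088 > 0 → root in [2.600000, 2.920000]
step 4: m = 2.760000, f(m) = 2.024576 > 0 → root in [2.600000, 2.760000]
Midpoint of [2.600000, 2.760000] = 2.680000

2.68000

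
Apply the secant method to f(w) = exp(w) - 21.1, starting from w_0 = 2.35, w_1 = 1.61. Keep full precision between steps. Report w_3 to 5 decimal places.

f(w_0) = -10.614430, f(w_1) = -16.097189
w_2 = 1.610000 - (-16.097189)·(1.610000 - 2.350000)/(-16.097189 - (-10.614430)) = 3.782614; f(w_2) = 22.830741
w_3 = 3.782614 - (22.830741)·(3.782614 - 1.610000)/(22.830741 - (-16.097189)) = 2.508403; f(w_3) = -8.814701

2.50840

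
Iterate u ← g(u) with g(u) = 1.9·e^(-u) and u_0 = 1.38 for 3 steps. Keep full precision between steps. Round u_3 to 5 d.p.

u_1 = g(1.380000) = 0.477999
u_2 = g(0.477999) = 1.178043
u_3 = g(1.178043) = 0.584973

0.58497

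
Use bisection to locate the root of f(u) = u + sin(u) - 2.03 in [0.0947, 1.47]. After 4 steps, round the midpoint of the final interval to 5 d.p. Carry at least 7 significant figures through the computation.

1.16915

f(0.094700) = -1.840741, f(1.470000) = 0.434924 (opposite signs)
step 1: m = 0.782350, f(m) = -0.542702 < 0 → root in [0.782350, 1.470000]
step 2: m = 1.126175, f(m) = -0.001051 < 0 → root in [1.126175, 1.470000]
step 3: m = 1.298087, f(m) = 0.231132 > 0 → root in [1.126175, 1.298087]
step 4: m = 1.212131, f(m) = 0.118497 > 0 → root in [1.126175, 1.212131]
Midpoint of [1.126175, 1.212131] = 1.169153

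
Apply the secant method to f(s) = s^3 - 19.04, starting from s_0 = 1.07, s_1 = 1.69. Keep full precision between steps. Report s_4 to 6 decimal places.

2.478122

f(s_0) = -17.814957, f(s_1) = -14.213191
s_2 = 1.690000 - (-14.213191)·(1.690000 - 1.070000)/(-14.213191 - (-17.814957)) = 4.136627; f(s_2) = 51.744656
s_3 = 4.136627 - (51.744656)·(4.136627 - 1.690000)/(51.744656 - (-14.213191)) = 2.217221; f(s_3) = -8.139985
s_4 = 2.217221 - (-8.139985)·(2.217221 - 4.136627)/(-8.139985 - (51.744656)) = 2.478122; f(s_4) = -3.821637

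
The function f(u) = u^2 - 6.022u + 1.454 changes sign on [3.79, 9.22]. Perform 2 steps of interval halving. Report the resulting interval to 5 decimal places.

[5.14750, 6.50500]

f(3.790000) = -7.005280, f(9.220000) = 30.939560 (opposite signs)
step 1: m = 6.505000, f(m) = 4.595915 > 0 → root in [3.790000, 6.505000]
step 2: m = 5.147500, f(m) = -3.047489 < 0 → root in [5.147500, 6.505000]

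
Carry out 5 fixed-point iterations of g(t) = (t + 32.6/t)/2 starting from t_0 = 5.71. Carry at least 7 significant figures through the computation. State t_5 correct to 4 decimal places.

t_1 = g(5.710000) = 5.709641
t_2 = g(5.709641) = 5.709641
t_3 = g(5.709641) = 5.709641
t_4 = g(5.709641) = 5.709641
t_5 = g(5.709641) = 5.709641

5.7096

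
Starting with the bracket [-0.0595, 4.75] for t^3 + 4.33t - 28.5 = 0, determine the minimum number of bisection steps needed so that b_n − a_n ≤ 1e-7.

Initial width b − a = 4.75 − -0.0595 = 4.809500.
After n steps the width is (b−a)/2^n; need (b−a)/2^n ≤ 1e-7.
So n ≥ log₂(4.809500/1e-7) = log₂(48095000.0000) ≈ 25.5194.
Hence n = 26.

26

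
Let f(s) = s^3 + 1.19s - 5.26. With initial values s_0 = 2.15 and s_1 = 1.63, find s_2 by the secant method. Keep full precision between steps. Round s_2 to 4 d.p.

Secant update: s_(k+1) = s_k − f(s_k)·(s_k − s_(k-1))/(f(s_k) − f(s_(k-1))).
f(s_0) = 7.236875, f(s_1) = 1.010447
s_2 = 1.630000 - (1.010447)·(1.630000 - 2.150000)/(1.010447 - (7.236875)) = 1.545613; f(s_2) = 0.271621

1.5456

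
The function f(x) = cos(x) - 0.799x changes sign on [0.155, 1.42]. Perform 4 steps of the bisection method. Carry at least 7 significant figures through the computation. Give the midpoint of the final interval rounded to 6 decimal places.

0.827031

f(0.155000) = 0.864167, f(1.420000) = -0.984355 (opposite signs)
step 1: m = 0.787500, f(m) = 0.076406 > 0 → root in [0.787500, 1.420000]
step 2: m = 1.103750, f(m) = -0.431645 < 0 → root in [0.787500, 1.103750]
step 3: m = 0.945625, f(m) = -0.170318 < 0 → root in [0.787500, 0.945625]
step 4: m = 0.866562, f(m) = -0.044933 < 0 → root in [0.787500, 0.866562]
Midpoint of [0.787500, 0.866562] = 0.827031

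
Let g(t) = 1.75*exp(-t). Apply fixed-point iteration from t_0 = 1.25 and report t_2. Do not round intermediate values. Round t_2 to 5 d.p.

t_1 = g(1.250000) = 0.501383
t_2 = g(0.501383) = 1.059961

1.05996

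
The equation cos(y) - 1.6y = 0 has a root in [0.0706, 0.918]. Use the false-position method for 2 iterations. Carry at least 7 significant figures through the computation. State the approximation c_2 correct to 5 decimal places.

f(0.070600) = 0.884549, f(0.918000) = -0.861390
step 1: c = 0.499920, f(c) = 0.077749 > 0 → new bracket [0.499920, 0.918000]
step 2: c = 0.534532, f(c) = 0.005256 > 0 → new bracket [0.534532, 0.918000]

0.53453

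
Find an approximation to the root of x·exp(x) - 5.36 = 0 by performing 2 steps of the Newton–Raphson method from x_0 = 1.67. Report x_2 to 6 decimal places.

f'(x) = (x + 1)·exp(x)
x_0 = 1.670000: f = 3.511320, f' = 14.183488 → x_1 = 1.670000 - (3.511320)/(14.183488) = 1.422436
x_1 = 1.422436: f = 0.539142, f' = 10.046353 → x_2 = 1.422436 - (0.539142)/(10.046353) = 1.368771

1.368771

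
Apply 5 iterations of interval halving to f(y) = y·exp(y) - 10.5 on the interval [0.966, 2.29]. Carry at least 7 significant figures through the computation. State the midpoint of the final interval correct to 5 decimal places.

f(0.966000) = -7.961918, f(2.290000) = 12.113607 (opposite signs)
step 1: m = 1.628000, f(m) = -2.207494 < 0 → root in [1.628000, 2.290000]
step 2: m = 1.959000, f(m) = 3.393681 > 0 → root in [1.628000, 1.959000]
step 3: m = 1.793500, f(m) = 0.279746 > 0 → root in [1.628000, 1.793500]
step 4: m = 1.710750, f(m) = -1.034232 < 0 → root in [1.710750, 1.793500]
step 5: m = 1.752125, f(m) = -0.395768 < 0 → root in [1.752125, 1.793500]
Midpoint of [1.752125, 1.793500] = 1.772813

1.77281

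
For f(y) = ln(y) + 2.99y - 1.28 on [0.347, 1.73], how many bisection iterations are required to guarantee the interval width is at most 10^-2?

8

Initial width b − a = 1.73 − 0.347 = 1.383000.
After n steps the width is (b−a)/2^n; need (b−a)/2^n ≤ 10^-2.
So n ≥ log₂(1.383000/10^-2) = log₂(138.3000) ≈ 7.1117.
Hence n = 8.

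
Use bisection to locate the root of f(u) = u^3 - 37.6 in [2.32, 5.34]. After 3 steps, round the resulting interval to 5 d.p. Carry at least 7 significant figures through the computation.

f(2.320000) = -25.112832, f(5.340000) = 114.673304 (opposite signs)
step 1: m = 3.830000, f(m) = 18.581887 > 0 → root in [2.320000, 3.830000]
step 2: m = 3.075000, f(m) = -8.523953 < 0 → root in [3.075000, 3.830000]
step 3: m = 3.452500, f(m) = 3.552958 > 0 → root in [3.075000, 3.452500]

[3.07500, 3.45250]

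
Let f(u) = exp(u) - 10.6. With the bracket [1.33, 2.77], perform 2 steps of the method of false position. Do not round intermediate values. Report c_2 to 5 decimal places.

False-position update: c = (a·f(b) − b·f(a))/(f(b) − f(a)); replace the endpoint whose sign matches f(c).
f(1.330000) = -6.818957, f(2.770000) = 5.358634
step 1: c = 2.136342, f(c) = -2.131600 < 0 → new bracket [2.136342, 2.770000]
step 2: c = 2.316671, f(c) = -0.458149 < 0 → new bracket [2.316671, 2.770000]

2.31667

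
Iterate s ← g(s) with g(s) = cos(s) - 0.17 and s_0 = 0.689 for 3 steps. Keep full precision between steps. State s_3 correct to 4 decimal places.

s_1 = g(0.689000) = 0.601882
s_2 = g(0.601882) = 0.654271
s_3 = g(0.654271) = 0.623492

0.6235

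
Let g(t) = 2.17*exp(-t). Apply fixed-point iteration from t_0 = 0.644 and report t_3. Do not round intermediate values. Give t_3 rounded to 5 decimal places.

1.08381

t_1 = g(0.644000) = 1.139657
t_2 = g(1.139657) = 0.694245
t_3 = g(0.694245) = 1.083809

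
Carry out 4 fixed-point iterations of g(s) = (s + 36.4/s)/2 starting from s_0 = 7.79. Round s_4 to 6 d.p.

6.033241

s_1 = g(7.790000) = 6.231329
s_2 = g(6.231329) = 6.036390
s_3 = g(6.036390) = 6.033242
s_4 = g(6.033242) = 6.033241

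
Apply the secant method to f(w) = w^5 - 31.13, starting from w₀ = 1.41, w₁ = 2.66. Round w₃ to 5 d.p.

1.81386

f(w_0) = -25.556916, f(w_1) = 102.040547
w_2 = 2.660000 - (102.040547)·(2.660000 - 1.410000)/(102.040547 - (-25.556916)) = 1.660367; f(w_2) = -18.511145
w_3 = 1.660367 - (-18.511145)·(1.660367 - 2.660000)/(-18.511145 - (102.040547)) = 1.813864; f(w_3) = -11.495335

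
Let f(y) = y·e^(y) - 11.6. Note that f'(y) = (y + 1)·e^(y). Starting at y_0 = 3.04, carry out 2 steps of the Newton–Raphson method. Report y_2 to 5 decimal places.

2.01657

y_0 = 3.040000: f = 51.951939, f' = 84.457183 → y_1 = 3.040000 - (51.951939)/(84.457183) = 2.424872
y_1 = 2.424872: f = 15.802969, f' = 38.703757 → y_2 = 2.424872 - (15.802969)/(38.703757) = 2.016567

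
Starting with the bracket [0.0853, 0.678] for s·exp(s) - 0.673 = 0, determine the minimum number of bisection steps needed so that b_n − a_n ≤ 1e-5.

16

Initial width b − a = 0.678 − 0.0853 = 0.592700.
After n steps the width is (b−a)/2^n; need (b−a)/2^n ≤ 1e-5.
So n ≥ log₂(0.592700/1e-5) = log₂(59270.0000) ≈ 15.8550.
Hence n = 16.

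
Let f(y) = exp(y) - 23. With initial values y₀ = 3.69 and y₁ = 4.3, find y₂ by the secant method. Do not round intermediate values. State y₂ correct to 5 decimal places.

3.38106

f(y_0) = 17.044847, f(y_1) = 50.699794
y_2 = 4.300000 - (50.699794)·(4.300000 - 3.690000)/(50.699794 - (17.044847)) = 3.381060; f(y_2) = 6.401923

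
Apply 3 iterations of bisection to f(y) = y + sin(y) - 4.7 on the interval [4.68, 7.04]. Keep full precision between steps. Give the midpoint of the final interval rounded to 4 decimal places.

f(4.680000) = -1.019476, f(7.040000) = 3.026609 (opposite signs)
step 1: m = 5.860000, f(m) = 0.749333 > 0 → root in [4.680000, 5.860000]
step 2: m = 5.270000, f(m) = -0.278522 < 0 → root in [5.270000, 5.860000]
step 3: m = 5.565000, f(m) = 0.206981 > 0 → root in [5.270000, 5.565000]
Midpoint of [5.270000, 5.565000] = 5.417500

5.4175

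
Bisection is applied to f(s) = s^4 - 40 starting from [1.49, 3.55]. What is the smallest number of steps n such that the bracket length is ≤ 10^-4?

15

Initial width b − a = 3.55 − 1.49 = 2.060000.
After n steps the width is (b−a)/2^n; need (b−a)/2^n ≤ 10^-4.
So n ≥ log₂(2.060000/10^-4) = log₂(20600.0000) ≈ 14.3304.
Hence n = 15.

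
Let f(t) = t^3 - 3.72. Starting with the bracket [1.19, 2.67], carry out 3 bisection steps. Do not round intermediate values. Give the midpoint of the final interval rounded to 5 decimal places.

1.46750

f(1.190000) = -2.034841, f(2.670000) = 15.314163 (opposite signs)
step 1: m = 1.930000, f(m) = 3.469057 > 0 → root in [1.190000, 1.930000]
step 2: m = 1.560000, f(m) = 0.076416 > 0 → root in [1.190000, 1.560000]
step 3: m = 1.375000, f(m) = -1.120391 < 0 → root in [1.375000, 1.560000]
Midpoint of [1.375000, 1.560000] = 1.467500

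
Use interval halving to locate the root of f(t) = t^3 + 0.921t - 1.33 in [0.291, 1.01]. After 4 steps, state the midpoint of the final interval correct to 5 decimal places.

f(0.291000) = -1.037347, f(1.010000) = 0.630511 (opposite signs)
step 1: m = 0.650500, f(m) = -0.455630 < 0 → root in [0.650500, 1.010000]
step 2: m = 0.830250, f(m) = 0.006964 > 0 → root in [0.650500, 0.830250]
step 3: m = 0.740375, f(m) = -0.242274 < 0 → root in [0.740375, 0.830250]
step 4: m = 0.785312, f(m) = -0.122413 < 0 → root in [0.785312, 0.830250]
Midpoint of [0.785312, 0.830250] = 0.807781

0.80778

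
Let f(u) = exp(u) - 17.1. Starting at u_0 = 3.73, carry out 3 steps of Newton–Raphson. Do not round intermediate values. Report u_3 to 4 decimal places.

2.8399

Newton update: u ← u − f(u)/f'(u).
f'(u) = exp(u)
u_0 = 3.730000: f = 24.579108, f' = 41.679108 → u_1 = 3.730000 - (24.579108)/(41.679108) = 3.140277
u_1 = 3.140277: f = 6.010279, f' = 23.110279 → u_2 = 3.140277 - (6.010279)/(23.110279) = 2.880208
u_2 = 2.880208: f = 0.717979, f' = 17.817979 → u_3 = 2.880208 - (0.717979)/(17.817979) = 2.839913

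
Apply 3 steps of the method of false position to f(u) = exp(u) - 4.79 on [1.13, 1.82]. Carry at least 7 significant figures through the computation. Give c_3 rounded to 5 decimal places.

False-position update: c = (a·f(b) − b·f(a))/(f(b) − f(a)); replace the endpoint whose sign matches f(c).
f(1.130000) = -1.694343, f(1.820000) = 1.381858
step 1: c = 1.510046, f(c) = -0.263063 < 0 → new bracket [1.510046, 1.820000]
step 2: c = 1.559615, f(c) = -0.033011 < 0 → new bracket [1.559615, 1.820000]
step 3: c = 1.565690, f(c) = -0.004024 < 0 → new bracket [1.565690, 1.820000]

1.56569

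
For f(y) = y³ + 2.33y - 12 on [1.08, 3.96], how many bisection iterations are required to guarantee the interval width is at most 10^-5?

Initial width b − a = 3.96 − 1.08 = 2.880000.
After n steps the width is (b−a)/2^n; need (b−a)/2^n ≤ 10^-5.
So n ≥ log₂(2.880000/10^-5) = log₂(288000.0000) ≈ 18.1357.
Hence n = 19.

19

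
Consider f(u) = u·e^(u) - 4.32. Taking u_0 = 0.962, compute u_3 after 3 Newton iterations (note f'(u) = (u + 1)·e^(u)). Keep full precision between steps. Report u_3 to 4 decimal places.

u_0 = 0.962000: f = -1.802518, f' = 5.134407 → u_1 = 0.962000 - (-1.802518)/(5.134407) = 1.313066
u_1 = 1.313066: f = 0.561398, f' = 8.598954 → u_2 = 1.313066 - (0.561398)/(8.598954) = 1.247780
u_2 = 1.247780: f = 0.025520, f' = 7.828122 → u_3 = 1.247780 - (0.025520)/(7.828122) = 1.244520

1.2445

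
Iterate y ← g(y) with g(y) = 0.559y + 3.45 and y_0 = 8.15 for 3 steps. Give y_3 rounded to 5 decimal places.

y_1 = g(8.150000) = 8.005850
y_2 = g(8.005850) = 7.925270
y_3 = g(7.925270) = 7.880226

7.88023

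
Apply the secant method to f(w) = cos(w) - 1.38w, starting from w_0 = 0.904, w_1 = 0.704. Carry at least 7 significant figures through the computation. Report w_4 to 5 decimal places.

f(w_0) = -0.629048, f(w_1) = -0.209261
w_2 = 0.704000 - (-0.209261)·(0.704000 - 0.904000)/(-0.209261 - (-0.629048)) = 0.604302; f(w_2) = -0.011037
w_3 = 0.604302 - (-0.011037)·(0.604302 - 0.704000)/(-0.011037 - (-0.209261)) = 0.598750; f(w_3) = -0.000235
w_4 = 0.598750 - (-0.000235)·(0.598750 - 0.604302)/(-0.000235 - (-0.011037)) = 0.598630; f(w_4) = -0.000000

0.59863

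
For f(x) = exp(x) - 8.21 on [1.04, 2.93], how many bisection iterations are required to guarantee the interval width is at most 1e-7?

25

Initial width b − a = 2.93 − 1.04 = 1.890000.
After n steps the width is (b−a)/2^n; need (b−a)/2^n ≤ 1e-7.
So n ≥ log₂(1.890000/1e-7) = log₂(18900000.0000) ≈ 24.1719.
Hence n = 25.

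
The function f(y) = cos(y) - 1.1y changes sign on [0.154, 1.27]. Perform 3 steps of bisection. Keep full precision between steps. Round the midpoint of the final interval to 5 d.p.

f(0.154000) = 0.818765, f(1.270000) = -1.100719 (opposite signs)
step 1: m = 0.712000, f(m) = -0.026143 < 0 → root in [0.154000, 0.712000]
step 2: m = 0.433000, f(m) = 0.431411 > 0 → root in [0.433000, 0.712000]
step 3: m = 0.572500, f(m) = 0.210799 > 0 → root in [0.572500, 0.712000]
Midpoint of [0.572500, 0.712000] = 0.642250

0.64225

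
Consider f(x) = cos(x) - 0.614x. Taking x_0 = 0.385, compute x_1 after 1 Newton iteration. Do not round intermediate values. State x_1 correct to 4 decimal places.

Newton update: x ← x − f(x)/f'(x).
f'(x) = -sin(x) - 0.614
x_0 = 0.385000: f = 0.690408, f' = -0.989559 → x_1 = 0.385000 - (0.690408)/(-0.989559) = 1.082693

1.0827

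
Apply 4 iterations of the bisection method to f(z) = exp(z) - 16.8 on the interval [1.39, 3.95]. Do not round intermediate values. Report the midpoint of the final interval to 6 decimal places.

2.750000

f(1.390000) = -12.785150, f(3.950000) = 35.135367 (opposite signs)
step 1: m = 2.670000, f(m) = -2.360031 < 0 → root in [2.670000, 3.950000]
step 2: m = 3.310000, f(m) = 10.585125 > 0 → root in [2.670000, 3.310000]
step 3: m = 2.990000, f(m) = 3.085682 > 0 → root in [2.670000, 2.990000]
step 4: m = 2.830000, f(m) = 0.145461 > 0 → root in [2.670000, 2.830000]
Midpoint of [2.670000, 2.830000] = 2.750000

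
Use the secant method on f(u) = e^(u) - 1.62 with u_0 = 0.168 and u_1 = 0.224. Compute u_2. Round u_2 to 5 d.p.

0.52722

f(u_0) = -0.437063, f(u_1) = -0.368929
u_2 = 0.224000 - (-0.368929)·(0.224000 - 0.168000)/(-0.368929 - (-0.437063)) = 0.527225; f(u_2) = 0.074223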